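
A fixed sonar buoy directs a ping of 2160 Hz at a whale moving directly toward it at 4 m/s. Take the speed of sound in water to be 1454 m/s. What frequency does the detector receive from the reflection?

At the whale (a moving observer), f₁ = f₀ · (v + u)/v = 2160 × 1458/1454 ≈ 2166 Hz.
On reflection it acts as a source moving toward the stationary detector: f₂ = f₁ · v/(v − u) = 2166 × 1454/1450 ≈ 2172 Hz.

2172 Hz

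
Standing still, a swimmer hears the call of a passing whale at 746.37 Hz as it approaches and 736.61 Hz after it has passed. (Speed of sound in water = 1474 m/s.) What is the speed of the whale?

9.7 m/s

f₁/f₂ = (v + v_s)/(v − v_s), so v_s = v · (f₁ − f₂)/(f₁ + f₂).
v_s = 1474 × (746.37 − 736.61)/(746.37 + 736.61) = 1474 × 9.76/1482.98 ≈ 9.7 m/s.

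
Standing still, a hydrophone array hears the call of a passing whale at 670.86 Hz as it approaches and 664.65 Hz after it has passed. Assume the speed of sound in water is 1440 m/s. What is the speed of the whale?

6.7 m/s

f₁/f₂ = (v + v_s)/(v − v_s), so v_s = v · (f₁ − f₂)/(f₁ + f₂).
v_s = 1440 × (670.86 − 664.65)/(670.86 + 664.65) = 1440 × 6.21/1335.51 ≈ 6.7 m/s.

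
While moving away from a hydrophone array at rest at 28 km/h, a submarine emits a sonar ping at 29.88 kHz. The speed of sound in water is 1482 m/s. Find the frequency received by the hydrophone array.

28 km/h = 7.778 m/s.
Only the source moves, away from the listener, so f' = f · v/(v + v_s).
f' = 29.88 × 1482/(1482 + 7.778) = 29.88 × 1482/1490 ≈ 29.7 kHz.

29.7 kHz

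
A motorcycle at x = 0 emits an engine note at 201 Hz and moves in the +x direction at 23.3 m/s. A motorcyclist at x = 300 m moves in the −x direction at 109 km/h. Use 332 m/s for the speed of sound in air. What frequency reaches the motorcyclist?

236 Hz

109 km/h = 30.28 m/s.
The observer lies on the +x side, so the source is heading toward the observer and the observer is heading toward the source.
Both move, so f' = f · (v + v_o)/(v − v_s).
f' = 201 × (332 + 30.28)/(332 − 23.3) = 201 × 362.28/308.7 ≈ 236 Hz.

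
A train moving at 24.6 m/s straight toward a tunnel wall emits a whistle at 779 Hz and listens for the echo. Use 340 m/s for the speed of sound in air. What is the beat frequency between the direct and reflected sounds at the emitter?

The tunnel wall receives the sound from a moving source: f₁ = f₀ · v/(v − v_e) = 779 × 340/315.4 ≈ 839.8 Hz.
On the return leg the train is a moving observer: f₂ = f₁ · (v + v_e)/v = 839.8 × 364.6/340 ≈ 900.5 Hz.
Beat against the emitted tone: |f₂ − f₀| = 2v_e·f₀/(v − v_e) = 2 × 24.6 × 779/315.4 ≈ 122 Hz.

122 Hz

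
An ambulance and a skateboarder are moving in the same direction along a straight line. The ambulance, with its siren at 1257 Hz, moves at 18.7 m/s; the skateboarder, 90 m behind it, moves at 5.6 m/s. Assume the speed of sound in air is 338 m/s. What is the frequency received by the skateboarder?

1211 Hz

The skateboarder is behind, so the ambulance is moving away from it while the skateboarder is moving toward the ambulance.
With source receding and observer approaching, f' = f · (v + v_o)/(v + v_s).
f' = 1257 × (338 + 5.6)/(338 + 18.7) = 1257 × 343.6/356.7 ≈ 1211 Hz.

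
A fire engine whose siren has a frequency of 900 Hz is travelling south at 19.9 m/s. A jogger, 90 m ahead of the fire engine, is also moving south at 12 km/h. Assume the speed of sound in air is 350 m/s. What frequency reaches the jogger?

945 Hz

12 km/h = 3.333 m/s.
The jogger is ahead, so the fire engine is moving toward it while the jogger is moving away from the fire engine.
Both move, so f' = f · (v − v_o)/(v − v_s).
f' = 900 × (350 − 3.333)/(350 − 19.9) = 900 × 346.67/330.1 ≈ 945 Hz.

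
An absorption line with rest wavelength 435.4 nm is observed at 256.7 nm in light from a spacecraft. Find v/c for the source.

0.484c

λ'/λ₀ = 0.5896 < 1 (blueshift), so the source is approaching.
λ'/λ₀ = √((1 − β)/(1 + β)) for an approaching source ⇒ β = (1 − r²)/(1 + r²) with r = λ'/λ₀.
β = (1 − 0.3476)/(1 + 0.3476) ≈ 0.484.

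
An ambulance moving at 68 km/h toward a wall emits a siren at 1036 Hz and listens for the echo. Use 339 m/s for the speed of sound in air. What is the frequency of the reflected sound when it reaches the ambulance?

68 km/h = 18.89 m/s.
The wall receives the sound from a moving source: f₁ = f₀ · v/(v − v_e) = 1036 × 339/320.11 ≈ 1097 Hz.
On the return leg the ambulance is a moving observer: f₂ = f₁ · (v + v_e)/v = 1097 × 357.89/339 ≈ 1158 Hz.

1158 Hz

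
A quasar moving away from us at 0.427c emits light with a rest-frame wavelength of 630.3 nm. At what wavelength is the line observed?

Relativistic Doppler for wavelength: λ' = λ₀ · √((1 + β)/(1 − β)).
λ' = 630.3 × √(1.4270/0.5730) = 630.3 × 1.57810 ≈ 994.7 nm.

994.7 nm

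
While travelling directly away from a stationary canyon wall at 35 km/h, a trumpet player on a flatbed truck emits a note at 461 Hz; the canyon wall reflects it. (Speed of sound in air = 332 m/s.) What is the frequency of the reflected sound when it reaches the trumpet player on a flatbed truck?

35 km/h = 9.722 m/s.
The canyon wall receives the sound from a moving source: f₁ = f₀ · v/(v + v_e) = 461 × 332/341.72 ≈ 448 Hz.
On the return leg the trumpet player on a flatbed truck is a moving observer: f₂ = f₁ · (v − v_e)/v = 448 × 322.28/332 ≈ 435 Hz.
Equivalently f₂ = f₀ · (v − v_e)/(v + v_e).

435 Hz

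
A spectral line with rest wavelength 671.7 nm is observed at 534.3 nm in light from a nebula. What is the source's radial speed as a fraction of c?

0.225c

λ'/λ₀ = 0.7954 < 1 (blueshift), so the source is approaching.
λ'/λ₀ = √((1 − β)/(1 + β)) for an approaching source ⇒ β = (1 − r²)/(1 + r²) with r = λ'/λ₀.
β = (1 − 0.6327)/(1 + 0.6327) ≈ 0.225.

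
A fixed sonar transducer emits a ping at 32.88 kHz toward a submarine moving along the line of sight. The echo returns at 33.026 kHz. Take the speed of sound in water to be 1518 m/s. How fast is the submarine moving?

3.4 m/s

Double Doppler shift off a moving reflector: f₂ = f₀ · (v + u)/(v − u) (u > 0 toward emitter).
Rearranging, u = v · (f₂ − f₀)/(f₂ + f₀) = 1518 × 0.146/65.906 ≈ 3.4 m/s.
So the submarine is moving at 3.4 m/s toward the emitter.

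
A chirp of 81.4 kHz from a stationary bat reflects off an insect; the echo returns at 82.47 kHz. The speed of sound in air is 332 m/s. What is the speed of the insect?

2.17 m/s

Double Doppler shift off a moving reflector: f₂ = f₀ · (v + u)/(v − u) (u > 0 toward emitter).
Rearranging, u = v · (f₂ − f₀)/(f₂ + f₀) = 332 × 1.07/163.87 ≈ 2.17 m/s.
So the insect is moving at 2.17 m/s toward the emitter.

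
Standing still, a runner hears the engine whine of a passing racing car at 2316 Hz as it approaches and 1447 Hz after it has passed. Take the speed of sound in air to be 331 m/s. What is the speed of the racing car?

f₁/f₂ = (v + v_s)/(v − v_s), so v_s = v · (f₁ − f₂)/(f₁ + f₂).
v_s = 331 × (2316 − 1447)/(2316 + 1447) = 331 × 869/3763 ≈ 76 m/s.

76 m/s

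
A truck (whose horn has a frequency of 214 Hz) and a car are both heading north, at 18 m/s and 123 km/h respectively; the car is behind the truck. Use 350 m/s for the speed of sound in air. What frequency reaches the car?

223 Hz

123 km/h = 34.17 m/s.
The car is behind, so the truck is moving away from it while the car is moving toward the truck.
With source receding and observer approaching, f' = f · (v + v_o)/(v + v_s).
f' = 214 × (350 + 34.17)/(350 + 18) = 214 × 384.17/368 ≈ 223 Hz.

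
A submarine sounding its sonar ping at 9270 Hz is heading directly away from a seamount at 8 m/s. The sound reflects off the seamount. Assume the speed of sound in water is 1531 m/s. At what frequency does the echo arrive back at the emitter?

The seamount receives the sound from a moving source: f₁ = f₀ · v/(v + v_e) = 9270 × 1531/1539 ≈ 9222 Hz.
On the return leg the submarine is a moving observer: f₂ = f₁ · (v − v_e)/v = 9222 × 1523/1531 ≈ 9174 Hz.
Equivalently f₂ = f₀ · (v − v_e)/(v + v_e).

9174 Hz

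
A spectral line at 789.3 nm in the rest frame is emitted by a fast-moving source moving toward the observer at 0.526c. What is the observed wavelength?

439.9 nm

Relativistic Doppler for wavelength: λ' = λ₀ · √((1 − β)/(1 + β)).
λ' = 789.3 × √(0.4740/1.5260) = 789.3 × 0.55733 ≈ 439.9 nm.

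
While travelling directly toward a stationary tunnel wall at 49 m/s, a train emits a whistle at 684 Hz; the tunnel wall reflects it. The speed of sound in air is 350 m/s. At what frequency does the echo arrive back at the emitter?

The tunnel wall receives the sound from a moving source: f₁ = f₀ · v/(v − v_e) = 684 × 350/301 ≈ 795 Hz.
On the return leg the train is a moving observer: f₂ = f₁ · (v + v_e)/v = 795 × 399/350 ≈ 907 Hz.

907 Hz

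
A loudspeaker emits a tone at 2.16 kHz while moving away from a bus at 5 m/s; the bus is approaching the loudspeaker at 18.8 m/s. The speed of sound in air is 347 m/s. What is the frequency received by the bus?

2.24 kHz

With source receding and observer approaching, f' = f · (v + v_o)/(v + v_s).
f' = 2.16 × (347 + 18.8)/(347 + 5) = 2.16 × 365.8/352 ≈ 2.24 kHz.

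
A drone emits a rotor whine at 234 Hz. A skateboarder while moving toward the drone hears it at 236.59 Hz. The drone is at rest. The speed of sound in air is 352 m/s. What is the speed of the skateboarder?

f' = f · (v + v_o)/v ⇒ v_o = v · |f'/f − 1|.
v_o = 352 × |236.59/234 − 1| = 352 × 0.01107 ≈ 3.9 m/s.

3.9 m/s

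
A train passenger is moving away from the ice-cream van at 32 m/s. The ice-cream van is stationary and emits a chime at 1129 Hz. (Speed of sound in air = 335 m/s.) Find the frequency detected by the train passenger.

1021 Hz

Moving observer, stationary source: f' = f · (v − v_o)/v.
f' = 1129 × (335 − 32)/335 = 1129 × 303/335 ≈ 1021 Hz.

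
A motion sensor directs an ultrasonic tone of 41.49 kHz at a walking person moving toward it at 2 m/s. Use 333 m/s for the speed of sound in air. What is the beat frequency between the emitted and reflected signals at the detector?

501 Hz

At the walking person (a moving observer), f₁ = f₀ · (v + u)/v = 41.49 × 335/333 ≈ 41.739 kHz.
On reflection it acts as a source moving toward the stationary detector: f₂ = f₁ · v/(v − u) = 41.739 × 333/331 ≈ 41.991 kHz.
Beat frequency (with f₀ = 41490 Hz): |f₂ − f₀| = 2u·f₀/(v − u) = 2 × 2 × 41490/331 ≈ 501 Hz.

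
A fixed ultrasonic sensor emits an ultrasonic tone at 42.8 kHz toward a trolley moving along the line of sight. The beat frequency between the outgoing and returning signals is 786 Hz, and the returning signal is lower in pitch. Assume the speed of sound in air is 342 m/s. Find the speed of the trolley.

3.2 m/s

Double Doppler shift off a moving reflector: f₂ = f₀ · (v + u)/(v − u) (u > 0 toward emitter).
Returning signal is lower, so f₂ = f₀ − Δf = 42800 − 786 = 42014 Hz.
Rearranging, u = v · (f₂ − f₀)/(f₂ + f₀) = 342 × -786/84814 ≈ -3.2 m/s.
So the trolley is moving at 3.2 m/s away from the emitter.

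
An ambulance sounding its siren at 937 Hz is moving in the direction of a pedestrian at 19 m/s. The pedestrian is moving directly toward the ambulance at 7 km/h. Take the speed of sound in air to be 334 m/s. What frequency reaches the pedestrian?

7 km/h = 1.944 m/s.
With source approaching and observer approaching, f' = f · (v + v_o)/(v − v_s).
f' = 937 × (334 + 1.944)/(334 − 19) = 937 × 335.94/315 ≈ 999 Hz.

999 Hz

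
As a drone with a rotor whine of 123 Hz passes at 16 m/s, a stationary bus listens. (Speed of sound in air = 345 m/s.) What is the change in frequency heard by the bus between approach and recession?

11.4 Hz

Approaching: f₁ = f · v/(v − v_s) = 123 × 345/329 ≈ 129.0 Hz.
Receding: f₂ = f · v/(v + v_s) = 123 × 345/361 ≈ 117.5 Hz.
Drop: f₁ − f₂ = 2f·v·v_s/(v² − v_s²) = 2 × 123 × 345 × 16/(345² − 16²) ≈ 11.4 Hz.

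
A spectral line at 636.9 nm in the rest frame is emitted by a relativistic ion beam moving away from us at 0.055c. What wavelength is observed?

672.9 nm

Relativistic Doppler for wavelength: λ' = λ₀ · √((1 + β)/(1 − β)).
λ' = 636.9 × √(1.0550/0.9450) = 636.9 × 1.05660 ≈ 672.9 nm.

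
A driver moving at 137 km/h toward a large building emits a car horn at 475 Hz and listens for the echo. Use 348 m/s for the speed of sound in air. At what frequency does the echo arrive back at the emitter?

592 Hz

137 km/h = 38.06 m/s.
The large building receives the sound from a moving source: f₁ = f₀ · v/(v − v_e) = 475 × 348/309.94 ≈ 533 Hz.
On the return leg the driver is a moving observer: f₂ = f₁ · (v + v_e)/v = 533 × 386.06/348 ≈ 592 Hz.
Equivalently f₂ = f₀ · (v + v_e)/(v − v_e).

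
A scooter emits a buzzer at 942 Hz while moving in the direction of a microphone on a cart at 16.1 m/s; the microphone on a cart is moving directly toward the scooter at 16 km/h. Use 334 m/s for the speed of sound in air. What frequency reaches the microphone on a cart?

1003 Hz

16 km/h = 4.444 m/s.
Both move, so f' = f · (v + v_o)/(v − v_s).
f' = 942 × (334 + 4.444)/(334 − 16.1) = 942 × 338.44/317.9 ≈ 1003 Hz.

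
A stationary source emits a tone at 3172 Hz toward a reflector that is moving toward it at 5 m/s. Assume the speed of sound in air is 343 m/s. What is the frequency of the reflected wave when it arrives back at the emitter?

3266 Hz

At the reflector (a moving observer), f₁ = f₀ · (v + u)/v = 3172 × 348/343 ≈ 3218 Hz.
The reflection then acts as a moving source: f₂ = f₁ · v/(v − u) ≈ 3266 Hz.
Equivalently f₂ = f₀ · (v + u)/(v − u).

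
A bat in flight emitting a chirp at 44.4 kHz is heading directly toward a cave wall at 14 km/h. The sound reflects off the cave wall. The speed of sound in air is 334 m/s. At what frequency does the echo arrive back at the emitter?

45.4 kHz

14 km/h = 3.889 m/s.
The cave wall receives the sound from a moving source: f₁ = f₀ · v/(v − v_e) = 44.4 × 334/330.11 ≈ 44.9 kHz.
On the return leg the bat in flight is a moving observer: f₂ = f₁ · (v + v_e)/v = 44.9 × 337.89/334 ≈ 45.4 kHz.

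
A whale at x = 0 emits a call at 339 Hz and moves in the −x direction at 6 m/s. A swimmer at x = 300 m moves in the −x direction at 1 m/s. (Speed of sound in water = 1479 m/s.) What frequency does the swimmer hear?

The observer lies on the +x side, so the source is heading away from the observer and the observer is heading toward the source.
General Doppler shift: f' = f · (v + v_o)/(v + v_s).
f' = 339 × (1479 + 1)/(1479 + 6) = 339 × 1480/1485 ≈ 338 Hz.

338 Hz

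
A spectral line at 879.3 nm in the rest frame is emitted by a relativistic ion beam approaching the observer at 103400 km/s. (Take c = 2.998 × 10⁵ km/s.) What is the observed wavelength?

β = v/c = 103400/299800 = 0.3449.
Relativistic Doppler for wavelength: λ' = λ₀ · √((1 − β)/(1 + β)).
λ' = 879.3 × √(0.6551/1.3449) = 879.3 × 0.69793 ≈ 613.7 nm.

613.7 nm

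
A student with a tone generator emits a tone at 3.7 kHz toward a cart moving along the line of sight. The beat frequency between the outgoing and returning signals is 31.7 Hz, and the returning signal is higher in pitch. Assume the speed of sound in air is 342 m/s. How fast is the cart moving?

Double Doppler shift off a moving reflector: f₂ = f₀ · (v + u)/(v − u) (u > 0 toward emitter).
Returning signal is higher, so f₂ = f₀ + Δf = 3700 + 31.7 = 3731.7 Hz.
Rearranging, u = v · (f₂ − f₀)/(f₂ + f₀) = 342 × 31.7/7431.7 ≈ 1.46 m/s.
So the cart is moving at 1.46 m/s toward the emitter.

1.46 m/s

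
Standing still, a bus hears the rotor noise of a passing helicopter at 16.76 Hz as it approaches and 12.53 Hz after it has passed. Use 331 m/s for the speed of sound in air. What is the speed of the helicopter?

48 m/s

f₁/f₂ = (v + v_s)/(v − v_s), so v_s = v · (f₁ − f₂)/(f₁ + f₂).
v_s = 331 × (16.76 − 12.53)/(16.76 + 12.53) = 331 × 4.23/29.29 ≈ 48 m/s.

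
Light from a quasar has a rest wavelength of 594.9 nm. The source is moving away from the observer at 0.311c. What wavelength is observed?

Relativistic Doppler for wavelength: λ' = λ₀ · √((1 + β)/(1 − β)).
λ' = 594.9 × √(1.3110/0.6890) = 594.9 × 1.37940 ≈ 820.6 nm.

820.6 nm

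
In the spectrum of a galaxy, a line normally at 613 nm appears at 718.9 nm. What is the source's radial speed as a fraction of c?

0.158

λ'/λ₀ = 1.1728 > 1 (redshift), so the source is receding.
λ'/λ₀ = √((1 + β)/(1 − β)) for a receding source ⇒ β = (r² − 1)/(r² + 1) with r = λ'/λ₀.
β = (1.3754 − 1)/(1.3754 + 1) ≈ 0.158.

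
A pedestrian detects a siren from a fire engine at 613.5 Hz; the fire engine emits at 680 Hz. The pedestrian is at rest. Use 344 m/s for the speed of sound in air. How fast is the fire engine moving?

37 m/s

f' < f, so the fire engine is receding.
f' = f · v/(v + v_s) ⇒ v_s = v · |1 − f/f'|.
v_s = 344 × |1 − 680/613.5| = 344 × 0.1084 ≈ 37 m/s.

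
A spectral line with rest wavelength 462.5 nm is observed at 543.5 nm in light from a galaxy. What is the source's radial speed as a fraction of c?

λ'/λ₀ = 1.1751 > 1 (redshift), so the source is receding.
λ'/λ₀ = √((1 + β)/(1 − β)) for a receding source ⇒ β = (r² − 1)/(r² + 1) with r = λ'/λ₀.
β = (1.3809 − 1)/(1.3809 + 1) ≈ 0.160.

0.160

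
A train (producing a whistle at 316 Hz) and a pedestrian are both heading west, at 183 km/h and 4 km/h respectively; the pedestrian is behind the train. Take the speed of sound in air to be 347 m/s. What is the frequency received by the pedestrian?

183 km/h = 50.83 m/s; 4 km/h = 1.111 m/s.
The pedestrian is behind, so the train is moving away from it while the pedestrian is moving toward the train.
General Doppler shift: f' = f · (v + v_o)/(v + v_s).
f' = 316 × (347 + 1.111)/(347 + 50.83) = 316 × 348.11/397.83 ≈ 277 Hz.

277 Hz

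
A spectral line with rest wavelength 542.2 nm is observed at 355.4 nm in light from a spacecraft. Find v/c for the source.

0.399

λ'/λ₀ = 0.6555 < 1 (blueshift), so the source is approaching.
λ'/λ₀ = √((1 − β)/(1 + β)) for an approaching source ⇒ β = (1 − r²)/(1 + r²) with r = λ'/λ₀.
β = (1 − 0.4297)/(1 + 0.4297) ≈ 0.399.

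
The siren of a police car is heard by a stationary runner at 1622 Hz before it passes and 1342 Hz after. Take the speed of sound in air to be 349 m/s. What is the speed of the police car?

f₁/f₂ = (v + v_s)/(v − v_s), so v_s = v · (f₁ − f₂)/(f₁ + f₂).
v_s = 349 × (1622 − 1342)/(1622 + 1342) = 349 × 280/2964 ≈ 33 m/s.

33 m/s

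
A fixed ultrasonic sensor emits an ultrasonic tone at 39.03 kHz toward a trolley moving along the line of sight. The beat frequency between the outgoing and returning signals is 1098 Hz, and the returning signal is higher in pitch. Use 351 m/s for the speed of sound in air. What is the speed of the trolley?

4.9 m/s

Double Doppler shift off a moving reflector: f₂ = f₀ · (v + u)/(v − u) (u > 0 toward emitter).
Returning signal is higher, so f₂ = f₀ + Δf = 39030 + 1098 = 40128 Hz.
Rearranging, u = v · (f₂ − f₀)/(f₂ + f₀) = 351 × 1098/79158 ≈ 4.9 m/s.
So the trolley is moving at 4.9 m/s toward the emitter.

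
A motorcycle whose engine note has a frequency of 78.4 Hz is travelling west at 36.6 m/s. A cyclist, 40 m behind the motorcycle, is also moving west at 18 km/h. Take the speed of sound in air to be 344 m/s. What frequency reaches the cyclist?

72 Hz

18 km/h = 5 m/s.
The cyclist is behind, so the motorcycle is moving away from it while the cyclist is moving toward the motorcycle.
General Doppler shift: f' = f · (v + v_o)/(v + v_s).
f' = 78.4 × (344 + 5)/(344 + 36.6) = 78.4 × 349/380.6 ≈ 72 Hz.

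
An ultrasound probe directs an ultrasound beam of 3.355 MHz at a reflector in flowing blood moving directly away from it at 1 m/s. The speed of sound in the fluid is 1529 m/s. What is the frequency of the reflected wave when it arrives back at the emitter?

At the reflector in flowing blood (a moving observer), f₁ = f₀ · (v − u)/v = 3.355 × 1528/1529 ≈ 3.353 MHz.
The reflection then acts as a moving source: f₂ = f₁ · v/(v + u) ≈ 3.351 MHz.
Equivalently f₂ = f₀ · (v − u)/(v + u).

3.351 MHz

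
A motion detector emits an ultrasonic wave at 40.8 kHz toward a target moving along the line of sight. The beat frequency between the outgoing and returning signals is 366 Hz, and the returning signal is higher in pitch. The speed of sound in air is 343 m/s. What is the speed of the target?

Double Doppler shift off a moving reflector: f₂ = f₀ · (v + u)/(v − u) (u > 0 toward emitter).
Returning signal is higher, so f₂ = f₀ + Δf = 40800 + 366 = 41166 Hz.
Rearranging, u = v · (f₂ − f₀)/(f₂ + f₀) = 343 × 366/81966 ≈ 1.53 m/s.
So the target is moving at 1.53 m/s toward the emitter.

1.53 m/s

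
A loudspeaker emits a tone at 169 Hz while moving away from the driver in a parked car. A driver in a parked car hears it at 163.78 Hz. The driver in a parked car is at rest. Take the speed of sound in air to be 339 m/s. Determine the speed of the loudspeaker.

10.8 m/s

f' = f · v/(v + v_s) ⇒ v_s = v · |1 − f/f'|.
v_s = 339 × |1 − 169/163.78| = 339 × 0.03187 ≈ 10.8 m/s.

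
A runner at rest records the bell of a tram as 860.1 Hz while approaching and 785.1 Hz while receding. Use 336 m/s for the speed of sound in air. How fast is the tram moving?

15.3 m/s

f₁/f₂ = (v + v_s)/(v − v_s), so v_s = v · (f₁ − f₂)/(f₁ + f₂).
v_s = 336 × (860.1 − 785.1)/(860.1 + 785.1) = 336 × 75.0/1645.2 ≈ 15.3 m/s.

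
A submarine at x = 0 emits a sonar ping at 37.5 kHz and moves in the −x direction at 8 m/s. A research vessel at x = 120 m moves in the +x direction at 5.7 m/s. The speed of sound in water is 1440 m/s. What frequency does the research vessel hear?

The observer lies on the +x side, so the source is heading away from the observer and the observer is heading away from the source.
With source receding and observer receding, f' = f · (v − v_o)/(v + v_s).
f' = 37.5 × (1440 − 5.7)/(1440 + 8) = 37.5 × 1434.3/1448 ≈ 37.1 kHz.

37.1 kHz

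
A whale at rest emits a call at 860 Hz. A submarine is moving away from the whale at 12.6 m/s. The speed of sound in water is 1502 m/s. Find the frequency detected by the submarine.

Moving observer, stationary source: f' = f · (v − v_o)/v.
f' = 860 × (1502 − 12.6)/1502 = 860 × 1489.4/1502 ≈ 853 Hz.

853 Hz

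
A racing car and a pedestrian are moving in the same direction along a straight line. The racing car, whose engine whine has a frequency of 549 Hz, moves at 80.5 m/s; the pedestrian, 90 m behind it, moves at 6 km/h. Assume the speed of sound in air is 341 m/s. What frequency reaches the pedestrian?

6 km/h = 1.667 m/s.
The pedestrian is behind, so the racing car is moving away from it while the pedestrian is moving toward the racing car.
With source receding and observer approaching, f' = f · (v + v_o)/(v + v_s).
f' = 549 × (341 + 1.667)/(341 + 80.5) = 549 × 342.67/421.5 ≈ 446 Hz.

446 Hz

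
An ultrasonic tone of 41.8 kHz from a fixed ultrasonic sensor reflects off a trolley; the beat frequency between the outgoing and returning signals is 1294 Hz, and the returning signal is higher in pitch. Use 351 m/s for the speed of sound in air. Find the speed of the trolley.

5.4 m/s

Double Doppler shift off a moving reflector: f₂ = f₀ · (v + u)/(v − u) (u > 0 toward emitter).
Returning signal is higher, so f₂ = f₀ + Δf = 41800 + 1294 = 43094 Hz.
Rearranging, u = v · (f₂ − f₀)/(f₂ + f₀) = 351 × 1294/84894 ≈ 5.4 m/s.
So the trolley is moving at 5.4 m/s toward the emitter.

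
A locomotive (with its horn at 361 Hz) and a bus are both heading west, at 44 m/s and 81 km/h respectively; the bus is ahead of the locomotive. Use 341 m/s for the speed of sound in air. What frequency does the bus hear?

81 km/h = 22.5 m/s.
The bus is ahead, so the locomotive is moving toward it while the bus is moving away from the locomotive.
Both move, so f' = f · (v − v_o)/(v − v_s).
f' = 361 × (341 − 22.5)/(341 − 44) = 361 × 318.5/297 ≈ 387 Hz.

387 Hz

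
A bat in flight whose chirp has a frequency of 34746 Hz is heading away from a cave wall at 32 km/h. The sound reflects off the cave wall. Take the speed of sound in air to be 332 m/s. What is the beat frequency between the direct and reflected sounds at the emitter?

1812 Hz

32 km/h = 8.889 m/s.
The cave wall receives the sound from a moving source: f₁ = f₀ · v/(v + v_e) = 34746 × 332/340.89 ≈ 33840 Hz.
On the return leg the bat in flight is a moving observer: f₂ = f₁ · (v − v_e)/v = 33840 × 323.11/332 ≈ 32934 Hz.
Beat against the emitted tone: |f₂ − f₀| = 2v_e·f₀/(v + v_e) = 2 × 8.889 × 34746/340.89 ≈ 1812 Hz.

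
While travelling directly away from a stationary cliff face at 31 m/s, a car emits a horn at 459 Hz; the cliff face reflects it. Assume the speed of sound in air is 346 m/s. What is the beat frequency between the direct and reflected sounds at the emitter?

The cliff face receives the sound from a moving source: f₁ = f₀ · v/(v + v_e) = 459 × 346/377 ≈ 421.3 Hz.
On the return leg the car is a moving observer: f₂ = f₁ · (v − v_e)/v = 421.3 × 315/346 ≈ 383.5 Hz.
Equivalently f₂ = f₀ · (v − v_e)/(v + v_e).
Beat against the emitted tone: |f₂ − f₀| = 2v_e·f₀/(v + v_e) = 2 × 31 × 459/377 ≈ 75 Hz.

75 Hz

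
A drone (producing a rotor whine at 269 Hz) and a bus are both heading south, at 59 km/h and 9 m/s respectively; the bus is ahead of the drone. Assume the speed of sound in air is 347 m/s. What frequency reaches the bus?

59 km/h = 16.39 m/s.
The bus is ahead, so the drone is moving toward it while the bus is moving away from the drone.
Both move, so f' = f · (v − v_o)/(v − v_s).
f' = 269 × (347 − 9)/(347 − 16.39) = 269 × 338/330.61 ≈ 275 Hz.

275 Hz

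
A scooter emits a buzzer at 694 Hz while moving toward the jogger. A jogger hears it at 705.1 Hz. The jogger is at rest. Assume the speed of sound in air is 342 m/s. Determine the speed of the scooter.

f' = f · v/(v − v_s) ⇒ v_s = v · |1 − f/f'|.
v_s = 342 × |1 − 694/705.1| = 342 × 0.01574 ≈ 5.4 m/s.

5.4 m/s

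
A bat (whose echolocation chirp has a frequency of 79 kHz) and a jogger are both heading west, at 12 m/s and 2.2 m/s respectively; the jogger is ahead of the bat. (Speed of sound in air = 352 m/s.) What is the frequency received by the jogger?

81.3 kHz

The jogger is ahead, so the bat is moving toward it while the jogger is moving away from the bat.
Both move, so f' = f · (v − v_o)/(v − v_s).
f' = 79 × (352 − 2.2)/(352 − 12) = 79 × 349.8/340 ≈ 81.3 kHz.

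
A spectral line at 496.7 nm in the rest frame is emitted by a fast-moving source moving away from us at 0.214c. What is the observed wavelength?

617.3 nm

Relativistic Doppler for wavelength: λ' = λ₀ · √((1 + β)/(1 − β)).
λ' = 496.7 × √(1.2140/0.7860) = 496.7 × 1.24279 ≈ 617.3 nm.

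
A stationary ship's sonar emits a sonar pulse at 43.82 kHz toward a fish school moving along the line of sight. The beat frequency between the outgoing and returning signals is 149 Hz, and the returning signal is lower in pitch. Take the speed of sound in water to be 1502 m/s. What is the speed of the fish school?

Double Doppler shift off a moving reflector: f₂ = f₀ · (v + u)/(v − u) (u > 0 toward emitter).
Returning signal is lower, so f₂ = f₀ − Δf = 43820 − 149 = 43671 Hz.
Rearranging, u = v · (f₂ − f₀)/(f₂ + f₀) = 1502 × -149/87491 ≈ -2.56 m/s.
So the fish school is moving at 2.56 m/s away from the emitter.

2.56 m/s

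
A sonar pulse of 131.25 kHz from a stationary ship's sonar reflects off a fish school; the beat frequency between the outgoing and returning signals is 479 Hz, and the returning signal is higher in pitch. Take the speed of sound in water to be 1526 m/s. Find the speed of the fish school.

2.78 m/s

Double Doppler shift off a moving reflector: f₂ = f₀ · (v + u)/(v − u) (u > 0 toward emitter).
Returning signal is higher, so f₂ = f₀ + Δf = 131250 + 479 = 131729 Hz.
Rearranging, u = v · (f₂ − f₀)/(f₂ + f₀) = 1526 × 479/262979 ≈ 2.78 m/s.
So the fish school is moving at 2.78 m/s toward the emitter.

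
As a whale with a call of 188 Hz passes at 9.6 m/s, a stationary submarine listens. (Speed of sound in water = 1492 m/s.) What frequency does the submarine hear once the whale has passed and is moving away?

187 Hz

Receding: f₂ = f · v/(v + v_s) = 188 × 1492/1501.6 ≈ 187 Hz.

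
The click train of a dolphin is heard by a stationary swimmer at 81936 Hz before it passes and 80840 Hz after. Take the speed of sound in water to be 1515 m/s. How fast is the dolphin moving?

f₁/f₂ = (v + v_s)/(v − v_s), so v_s = v · (f₁ − f₂)/(f₁ + f₂).
v_s = 1515 × (81936 − 80840)/(81936 + 80840) = 1515 × 1096/162776 ≈ 10.2 m/s.

10.2 m/s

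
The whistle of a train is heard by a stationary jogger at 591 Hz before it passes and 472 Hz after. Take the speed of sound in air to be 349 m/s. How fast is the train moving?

f₁/f₂ = (v + v_s)/(v − v_s), so v_s = v · (f₁ − f₂)/(f₁ + f₂).
v_s = 349 × (591 − 472)/(591 + 472) = 349 × 119/1063 ≈ 39 m/s.

39 m/s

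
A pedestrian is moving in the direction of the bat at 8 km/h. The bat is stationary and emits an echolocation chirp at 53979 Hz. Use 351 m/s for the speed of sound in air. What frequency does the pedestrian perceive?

54321 Hz

8 km/h = 2.222 m/s.
Only the observer moves, toward the source, so f' = f · (v + v_o)/v.
f' = 53979 × (351 + 2.222)/351 = 53979 × 353.22/351 ≈ 54321 Hz.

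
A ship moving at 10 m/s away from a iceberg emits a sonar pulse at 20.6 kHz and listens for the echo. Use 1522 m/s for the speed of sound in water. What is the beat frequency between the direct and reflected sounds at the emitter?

269 Hz

The iceberg receives the sound from a moving source: f₁ = f₀ · v/(v + v_e) = 20.6 × 1522/1532 ≈ 20.466 kHz.
On the return leg the ship is a moving observer: f₂ = f₁ · (v − v_e)/v = 20.466 × 1512/1522 ≈ 20.331 kHz.
Equivalently f₂ = f₀ · (v − v_e)/(v + v_e).
Beat against the emitted tone (with f₀ = 20600 Hz): |f₂ − f₀| = 2v_e·f₀/(v + v_e) = 2 × 10 × 20600/1532 ≈ 269 Hz.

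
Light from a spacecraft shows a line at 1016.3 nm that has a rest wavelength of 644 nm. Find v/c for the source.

0.427

λ'/λ₀ = 1.5781 > 1 (redshift), so the source is receding.
λ'/λ₀ = √((1 + β)/(1 − β)) for a receding source ⇒ β = (r² − 1)/(r² + 1) with r = λ'/λ₀.
β = (2.4904 − 1)/(2.4904 + 1) ≈ 0.427.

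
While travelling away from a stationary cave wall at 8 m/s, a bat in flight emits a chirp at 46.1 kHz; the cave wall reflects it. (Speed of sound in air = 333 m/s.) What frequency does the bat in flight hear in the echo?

The cave wall receives the sound from a moving source: f₁ = f₀ · v/(v + v_e) = 46.1 × 333/341 ≈ 45.0 kHz.
On the return leg the bat in flight is a moving observer: f₂ = f₁ · (v − v_e)/v = 45.0 × 325/333 ≈ 43.9 kHz.
Equivalently f₂ = f₀ · (v − v_e)/(v + v_e).

43.9 kHz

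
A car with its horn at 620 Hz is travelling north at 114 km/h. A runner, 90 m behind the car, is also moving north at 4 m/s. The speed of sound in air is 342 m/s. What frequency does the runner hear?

574 Hz

114 km/h = 31.67 m/s.
The runner is behind, so the car is moving away from it while the runner is moving toward the car.
With source receding and observer approaching, f' = f · (v + v_o)/(v + v_s).
f' = 620 × (342 + 4)/(342 + 31.67) = 620 × 346/373.67 ≈ 574 Hz.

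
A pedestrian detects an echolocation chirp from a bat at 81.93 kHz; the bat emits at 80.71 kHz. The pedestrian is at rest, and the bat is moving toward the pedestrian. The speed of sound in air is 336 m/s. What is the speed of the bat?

5.0 m/s

f' = f · v/(v − v_s) ⇒ v_s = v · |1 − f/f'|.
v_s = 336 × |1 − 80.71/81.93| = 336 × 0.01489 ≈ 5.0 m/s.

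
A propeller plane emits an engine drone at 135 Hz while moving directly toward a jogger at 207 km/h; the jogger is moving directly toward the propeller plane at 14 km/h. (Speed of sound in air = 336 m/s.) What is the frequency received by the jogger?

165 Hz

207 km/h = 57.5 m/s; 14 km/h = 3.889 m/s.
Both move, so f' = f · (v + v_o)/(v − v_s).
f' = 135 × (336 + 3.889)/(336 − 57.5) = 135 × 339.89/278.5 ≈ 165 Hz.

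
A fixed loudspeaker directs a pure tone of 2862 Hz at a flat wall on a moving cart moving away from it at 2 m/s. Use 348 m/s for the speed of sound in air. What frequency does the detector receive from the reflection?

2829 Hz

The flat wall on a moving cart first receives the wave as a moving observer: f₁ = f₀ · (v − u)/v = 2862 × (348 − 2)/348 ≈ 2846 Hz.
The reflection then acts as a moving source: f₂ = f₁ · v/(v + u) ≈ 2829 Hz.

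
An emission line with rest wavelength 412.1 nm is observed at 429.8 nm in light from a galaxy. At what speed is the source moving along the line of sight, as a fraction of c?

0.042c

λ'/λ₀ = 1.0430 > 1 (redshift), so the source is receding.
λ'/λ₀ = √((1 + β)/(1 − β)) for a receding source ⇒ β = (r² − 1)/(r² + 1) with r = λ'/λ₀.
β = (1.0877 − 1)/(1.0877 + 1) ≈ 0.042.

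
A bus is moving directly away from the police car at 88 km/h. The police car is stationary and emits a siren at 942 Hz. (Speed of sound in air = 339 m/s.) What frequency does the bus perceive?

874 Hz

88 km/h = 24.44 m/s.
Only the observer moves, away from the source, so f' = f · (v − v_o)/v.
f' = 942 × (339 − 24.44)/339 = 942 × 314.56/339 ≈ 874 Hz.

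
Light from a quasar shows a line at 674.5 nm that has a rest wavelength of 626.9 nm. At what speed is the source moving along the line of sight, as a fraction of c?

0.073

λ'/λ₀ = 1.0759 > 1 (redshift), so the source is receding.
λ'/λ₀ = √((1 + β)/(1 − β)) for a receding source ⇒ β = (r² − 1)/(r² + 1) with r = λ'/λ₀.
β = (1.1576 − 1)/(1.1576 + 1) ≈ 0.073.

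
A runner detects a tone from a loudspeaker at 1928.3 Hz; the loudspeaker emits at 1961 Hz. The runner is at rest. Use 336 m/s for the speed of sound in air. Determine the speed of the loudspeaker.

5.7 m/s

f' < f, so the loudspeaker is receding.
f' = f · v/(v + v_s) ⇒ v_s = v · |1 − f/f'|.
v_s = 336 × |1 − 1961/1928.3| = 336 × 0.01696 ≈ 5.7 m/s.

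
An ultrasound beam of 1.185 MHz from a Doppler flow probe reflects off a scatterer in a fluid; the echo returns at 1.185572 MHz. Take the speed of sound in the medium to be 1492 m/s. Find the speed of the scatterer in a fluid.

Double Doppler shift off a moving reflector: f₂ = f₀ · (v + u)/(v − u) (u > 0 toward emitter).
Rearranging, u = v · (f₂ − f₀)/(f₂ + f₀) = 1492 × 0.000572/2.370572 ≈ 0.36 m/s.
So the scatterer in a fluid is moving at 0.36 m/s toward the emitter.

0.36 m/s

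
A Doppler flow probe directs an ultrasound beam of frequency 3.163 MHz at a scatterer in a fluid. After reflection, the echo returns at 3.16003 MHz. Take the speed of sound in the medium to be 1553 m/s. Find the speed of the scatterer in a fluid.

Double Doppler shift off a moving reflector: f₂ = f₀ · (v + u)/(v − u) (u > 0 toward emitter).
Rearranging, u = v · (f₂ − f₀)/(f₂ + f₀) = 1553 × -0.00297/6.32303 ≈ -0.73 m/s.
So the scatterer in a fluid is moving at 0.73 m/s away from the emitter.

0.73 m/s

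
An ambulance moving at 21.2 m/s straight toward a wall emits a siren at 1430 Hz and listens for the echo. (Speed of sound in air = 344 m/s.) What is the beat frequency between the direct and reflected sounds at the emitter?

188 Hz

The wall receives the sound from a moving source: f₁ = f₀ · v/(v − v_e) = 1430 × 344/322.8 ≈ 1523.9 Hz.
On the return leg the ambulance is a moving observer: f₂ = f₁ · (v + v_e)/v = 1523.9 × 365.2/344 ≈ 1617.8 Hz.
Equivalently f₂ = f₀ · (v + v_e)/(v − v_e).
Beat against the emitted tone: |f₂ − f₀| = 2v_e·f₀/(v − v_e) = 2 × 21.2 × 1430/322.8 ≈ 188 Hz.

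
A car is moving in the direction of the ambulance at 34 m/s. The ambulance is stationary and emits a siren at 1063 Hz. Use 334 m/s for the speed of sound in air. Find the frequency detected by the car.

Moving observer, stationary source: f' = f · (v + v_o)/v.
f' = 1063 × (334 + 34)/334 = 1063 × 368/334 ≈ 1171 Hz.

1171 Hz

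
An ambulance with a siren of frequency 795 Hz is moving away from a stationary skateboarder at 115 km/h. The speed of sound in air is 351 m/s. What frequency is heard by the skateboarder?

729 Hz

115 km/h = 31.94 m/s.
Only the source moves, away from the listener, so f' = f · v/(v + v_s).
f' = 795 × 351/(351 + 31.94) = 795 × 351/382.9 ≈ 729 Hz.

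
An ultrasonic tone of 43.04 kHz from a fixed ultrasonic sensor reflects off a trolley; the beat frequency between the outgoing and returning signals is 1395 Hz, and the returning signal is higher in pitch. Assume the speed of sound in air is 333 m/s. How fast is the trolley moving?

Double Doppler shift off a moving reflector: f₂ = f₀ · (v + u)/(v − u) (u > 0 toward emitter).
Returning signal is higher, so f₂ = f₀ + Δf = 43040 + 1395 = 44435 Hz.
Rearranging, u = v · (f₂ − f₀)/(f₂ + f₀) = 333 × 1395/87475 ≈ 5.3 m/s.
So the trolley is moving at 5.3 m/s toward the emitter.

5.3 m/s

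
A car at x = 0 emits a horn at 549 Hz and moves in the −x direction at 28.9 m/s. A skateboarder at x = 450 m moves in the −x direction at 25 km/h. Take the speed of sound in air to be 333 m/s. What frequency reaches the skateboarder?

516 Hz

25 km/h = 6.944 m/s.
The observer lies on the +x side, so the source is heading away from the observer and the observer is heading toward the source.
With source receding and observer approaching, f' = f · (v + v_o)/(v + v_s).
f' = 549 × (333 + 6.944)/(333 + 28.9) = 549 × 339.94/361.9 ≈ 516 Hz.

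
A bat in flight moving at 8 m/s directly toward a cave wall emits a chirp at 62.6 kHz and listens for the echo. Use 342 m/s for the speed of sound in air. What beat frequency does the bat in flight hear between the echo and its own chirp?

2999 Hz

The cave wall receives the sound from a moving source: f₁ = f₀ · v/(v − v_e) = 62.6 × 342/334 ≈ 64.10 kHz.
On the return leg the bat in flight is a moving observer: f₂ = f₁ · (v + v_e)/v = 64.10 × 350/342 ≈ 65.60 kHz.
Equivalently f₂ = f₀ · (v + v_e)/(v − v_e).
Beat against the emitted tone (with f₀ = 62600 Hz): |f₂ − f₀| = 2v_e·f₀/(v − v_e) = 2 × 8 × 62600/334 ≈ 2999 Hz.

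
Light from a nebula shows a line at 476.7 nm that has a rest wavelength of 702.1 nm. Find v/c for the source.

0.369c

λ'/λ₀ = 0.6790 < 1 (blueshift), so the source is approaching.
λ'/λ₀ = √((1 − β)/(1 + β)) for an approaching source ⇒ β = (1 − r²)/(1 + r²) with r = λ'/λ₀.
β = (1 − 0.4610)/(1 + 0.4610) ≈ 0.369.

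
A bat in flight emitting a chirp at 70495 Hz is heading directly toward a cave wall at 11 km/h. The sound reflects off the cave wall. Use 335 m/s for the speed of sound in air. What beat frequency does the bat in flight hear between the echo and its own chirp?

11 km/h = 3.056 m/s.
The cave wall receives the sound from a moving source: f₁ = f₀ · v/(v − v_e) = 70495 × 335/331.94 ≈ 71144 Hz.
On the return leg the bat in flight is a moving observer: f₂ = f₁ · (v + v_e)/v = 71144 × 338.06/335 ≈ 71793 Hz.
Beat against the emitted tone: |f₂ − f₀| = 2v_e·f₀/(v − v_e) = 2 × 3.056 × 70495/331.94 ≈ 1298 Hz.

1298 Hz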